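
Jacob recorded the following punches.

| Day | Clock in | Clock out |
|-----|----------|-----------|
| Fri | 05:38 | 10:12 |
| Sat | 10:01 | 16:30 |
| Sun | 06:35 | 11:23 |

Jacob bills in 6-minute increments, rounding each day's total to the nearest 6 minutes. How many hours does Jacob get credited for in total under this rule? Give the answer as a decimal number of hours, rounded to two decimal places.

15.90 hours

Fri: 05:38–10:12 = 4 h 34 min → rounds to 4 h 36 min
Sat: 10:01–16:30 = 6 h 29 min → rounds to 6 h 30 min
Sun: 06:35–11:23 = 4 h 48 min → rounds to 4 h 48 min
Total credited: 15 h 54 min.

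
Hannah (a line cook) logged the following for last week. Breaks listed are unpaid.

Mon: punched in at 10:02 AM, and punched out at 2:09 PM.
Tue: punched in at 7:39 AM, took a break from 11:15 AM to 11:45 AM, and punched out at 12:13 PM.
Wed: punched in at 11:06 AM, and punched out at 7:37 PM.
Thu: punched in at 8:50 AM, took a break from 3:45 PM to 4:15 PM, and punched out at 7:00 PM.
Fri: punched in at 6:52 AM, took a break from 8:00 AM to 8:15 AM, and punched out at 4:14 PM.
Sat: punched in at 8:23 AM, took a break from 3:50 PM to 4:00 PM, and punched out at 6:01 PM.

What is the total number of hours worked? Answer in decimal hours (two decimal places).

44.95 hours

Mon: 10:02 AM–2:09 PM = 4 h 7 min
Tue: 7:39 AM–12:13 PM = 4 h 34 min; less 30 min break → 4 h 4 min
Wed: 11:06 AM–7:37 PM = 8 h 31 min
Thu: 8:50 AM–7:00 PM = 10 h 10 min; less 30 min break → 9 h 40 min
Fri: 6:52 AM–4:14 PM = 9 h 22 min; less 15 min break → 9 h 7 min
Sat: 8:23 AM–6:01 PM = 9 h 38 min; less 10 min break → 9 h 28 min
Total: 4 h 7 min + 4 h 4 min + 8 h 31 min + 9 h 40 min + 9 h 7 min + 9 h 28 min = 44 h 57 min.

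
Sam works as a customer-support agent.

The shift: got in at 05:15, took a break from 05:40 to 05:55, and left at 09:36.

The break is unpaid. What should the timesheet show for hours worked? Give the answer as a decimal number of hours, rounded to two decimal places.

4.10 hours

The shift: 05:15–09:36 = 4 h 21 min; less 15 min break → 4 h 6 min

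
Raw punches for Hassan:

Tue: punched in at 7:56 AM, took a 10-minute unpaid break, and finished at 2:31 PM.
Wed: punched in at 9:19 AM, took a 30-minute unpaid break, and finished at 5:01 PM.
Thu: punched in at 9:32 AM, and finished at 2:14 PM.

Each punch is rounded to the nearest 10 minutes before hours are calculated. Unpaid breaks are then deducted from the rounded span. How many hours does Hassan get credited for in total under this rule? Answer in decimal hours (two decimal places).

Tue: in 7:56 AM→8:00 AM, out 2:31 PM→2:30 PM; 6 h 30 min − 10 min = 6 h 20 min
Wed: in 9:19 AM→9:20 AM, out 5:01 PM→5:00 PM; 7 h 40 min − 30 min = 7 h 10 min
Thu: in 9:32 AM→9:30 AM, out 2:14 PM→2:10 PM; 4 h 40 min
Total credited: 18 h 10 min.

18.17 hours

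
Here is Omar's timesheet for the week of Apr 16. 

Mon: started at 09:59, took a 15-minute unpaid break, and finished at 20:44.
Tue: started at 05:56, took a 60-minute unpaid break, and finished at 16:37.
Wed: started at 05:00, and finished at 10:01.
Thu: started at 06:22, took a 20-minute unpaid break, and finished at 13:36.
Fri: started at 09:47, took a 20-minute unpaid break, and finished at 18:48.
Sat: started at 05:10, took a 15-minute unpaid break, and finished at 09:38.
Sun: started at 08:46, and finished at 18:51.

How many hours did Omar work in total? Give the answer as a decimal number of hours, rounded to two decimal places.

55.08 hours

Mon: 09:59–20:44 = 10 h 45 min; less 15 min break → 10 h 30 min
Tue: 05:56–16:37 = 10 h 41 min; less 60 min break → 9 h 41 min
Wed: 05:00–10:01 = 5 h 1 min
Thu: 06:22–13:36 = 7 h 14 min; less 20 min break → 6 h 54 min
Fri: 09:47–18:48 = 9 h 1 min; less 20 min break → 8 h 41 min
Sat: 05:10–09:38 = 4 h 28 min; less 15 min break → 4 h 13 min
Sun: 08:46–18:51 = 10 h 5 min
Total: 10 h 30 min + 9 h 41 min + 5 h 1 min + 6 h 54 min + 8 h 41 min + 4 h 13 min + 10 h 5 min = 55 h 5 min.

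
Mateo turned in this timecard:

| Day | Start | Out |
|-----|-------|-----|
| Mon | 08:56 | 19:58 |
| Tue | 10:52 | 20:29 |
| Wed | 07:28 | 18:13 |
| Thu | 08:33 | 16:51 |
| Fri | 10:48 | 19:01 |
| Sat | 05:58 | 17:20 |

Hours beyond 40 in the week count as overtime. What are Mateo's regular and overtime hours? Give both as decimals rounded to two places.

Mon: 08:56–19:58 = 11 h 2 min
Tue: 10:52–20:29 = 9 h 37 min
Wed: 07:28–18:13 = 10 h 45 min
Thu: 08:33–16:51 = 8 h 18 min
Fri: 10:48–19:01 = 8 h 13 min
Sat: 05:58–17:20 = 11 h 22 min
Total worked: 59 h 17 min = 59.28 h.
Threshold 40 h → overtime 19 h 17 min, regular 40 h 0 min.

Regular 40.00 hours, overtime 19.28 hours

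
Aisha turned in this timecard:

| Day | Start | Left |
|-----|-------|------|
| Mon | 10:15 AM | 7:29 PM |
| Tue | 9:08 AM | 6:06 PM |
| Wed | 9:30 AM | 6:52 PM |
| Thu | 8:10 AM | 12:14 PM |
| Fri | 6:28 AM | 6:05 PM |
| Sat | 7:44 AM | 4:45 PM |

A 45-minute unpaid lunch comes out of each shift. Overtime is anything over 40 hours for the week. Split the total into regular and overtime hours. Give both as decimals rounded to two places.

Mon: 10:15 AM–7:29 PM = 9 h 14 min; less 45 min break → 8 h 29 min
Tue: 9:08 AM–6:06 PM = 8 h 58 min; less 45 min break → 8 h 13 min
Wed: 9:30 AM–6:52 PM = 9 h 22 min; less 45 min break → 8 h 37 min
Thu: 8:10 AM–12:14 PM = 4 h 4 min; less 45 min break → 3 h 19 min
Fri: 6:28 AM–6:05 PM = 11 h 37 min; less 45 min break → 10 h 52 min
Sat: 7:44 AM–4:45 PM = 9 h 1 min; less 45 min break → 8 h 16 min
Total worked: 47 h 46 min = 47.77 h.
Threshold 40 h → overtime 7 h 46 min, regular 40 h 0 min.

Regular 40.00 hours, overtime 7.77 hours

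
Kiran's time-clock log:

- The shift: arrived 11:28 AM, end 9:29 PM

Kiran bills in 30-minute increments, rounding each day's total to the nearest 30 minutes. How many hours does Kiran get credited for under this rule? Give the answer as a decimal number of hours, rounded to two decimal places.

10.00 hours

The shift: 11:28 AM–9:29 PM = 10 h 1 min → rounds to 10 h 0 min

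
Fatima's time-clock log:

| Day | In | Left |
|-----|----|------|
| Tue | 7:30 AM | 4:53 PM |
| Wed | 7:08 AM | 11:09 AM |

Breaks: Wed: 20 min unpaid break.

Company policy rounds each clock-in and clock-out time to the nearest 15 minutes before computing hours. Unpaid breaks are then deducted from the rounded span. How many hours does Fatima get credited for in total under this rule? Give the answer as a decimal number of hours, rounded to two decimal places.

13.17 hours

Tue: in 7:30 AM→7:30 AM, out 4:53 PM→5:00 PM; 9 h 30 min
Wed: in 7:08 AM→7:15 AM, out 11:09 AM→11:15 AM; 4 h 0 min − 20 min = 3 h 40 min
Total credited: 13 h 10 min.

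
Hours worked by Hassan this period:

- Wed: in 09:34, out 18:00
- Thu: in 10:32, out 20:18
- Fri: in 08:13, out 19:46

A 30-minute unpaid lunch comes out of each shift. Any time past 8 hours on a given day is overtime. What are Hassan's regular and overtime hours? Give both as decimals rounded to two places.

Wed: 09:34–18:00 = 8 h 26 min; less 30 min break → 7 h 56 min
Thu: 10:32–20:18 = 9 h 46 min; less 30 min break → 9 h 16 min
Fri: 08:13–19:46 = 11 h 33 min; less 30 min break → 11 h 3 min
Wed reg 7 h 56 min / OT 0 h 0 min; Thu reg 8 h 0 min / OT 1 h 16 min; Fri reg 8 h 0 min / OT 3 h 3 min.
Totals: regular 23 h 56 min, overtime 4 h 19 min.

Regular 23.93 hours, overtime 4.32 hours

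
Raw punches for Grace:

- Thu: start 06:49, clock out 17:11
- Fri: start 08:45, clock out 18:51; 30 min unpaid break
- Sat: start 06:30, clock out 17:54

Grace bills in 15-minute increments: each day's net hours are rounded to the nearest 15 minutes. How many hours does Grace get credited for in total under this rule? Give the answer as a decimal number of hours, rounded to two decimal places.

Thu: 06:49–17:11 = 10 h 22 min → rounds to 10 h 15 min
Fri: 08:45–18:51 = 10 h 6 min − 30 min = 9 h 36 min → rounds to 9 h 30 min
Sat: 06:30–17:54 = 11 h 24 min → rounds to 11 h 30 min
Total credited: 31 h 15 min.

31.25 hours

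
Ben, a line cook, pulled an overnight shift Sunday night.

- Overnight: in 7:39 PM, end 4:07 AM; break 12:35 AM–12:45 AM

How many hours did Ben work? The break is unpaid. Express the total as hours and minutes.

Overnight: 7:39 PM → midnight = 4 h 21 min; midnight → 4:07 AM = 4 h 7 min; span 8 h 28 min; less 10 min break → 8 h 18 min

8 h 18 min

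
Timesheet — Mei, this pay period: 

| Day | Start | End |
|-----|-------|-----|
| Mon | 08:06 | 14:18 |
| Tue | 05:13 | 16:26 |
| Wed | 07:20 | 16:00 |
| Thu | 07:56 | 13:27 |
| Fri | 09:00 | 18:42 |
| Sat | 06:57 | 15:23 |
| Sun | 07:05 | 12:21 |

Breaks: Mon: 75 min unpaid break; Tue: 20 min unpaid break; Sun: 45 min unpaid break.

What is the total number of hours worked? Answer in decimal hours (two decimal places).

52.67 hours

Mon: 08:06–14:18 = 6 h 12 min; less 75 min break → 4 h 57 min
Tue: 05:13–16:26 = 11 h 13 min; less 20 min break → 10 h 53 min
Wed: 07:20–16:00 = 8 h 40 min
Thu: 07:56–13:27 = 5 h 31 min
Fri: 09:00–18:42 = 9 h 42 min
Sat: 06:57–15:23 = 8 h 26 min
Sun: 07:05–12:21 = 5 h 16 min; less 45 min break → 4 h 31 min
Total: 4 h 57 min + 10 h 53 min + 8 h 40 min + 5 h 31 min + 9 h 42 min + 8 h 26 min + 4 h 31 min = 52 h 40 min.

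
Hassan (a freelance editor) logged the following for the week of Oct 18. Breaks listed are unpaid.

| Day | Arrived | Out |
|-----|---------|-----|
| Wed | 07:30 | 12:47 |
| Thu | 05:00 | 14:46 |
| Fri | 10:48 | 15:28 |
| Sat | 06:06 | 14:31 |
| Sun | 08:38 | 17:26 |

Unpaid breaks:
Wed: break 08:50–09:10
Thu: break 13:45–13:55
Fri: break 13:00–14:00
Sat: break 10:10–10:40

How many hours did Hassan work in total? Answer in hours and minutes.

Wed: 07:30–12:47 = 5 h 17 min; less 20 min break → 4 h 57 min
Thu: 05:00–14:46 = 9 h 46 min; less 10 min break → 9 h 36 min
Fri: 10:48–15:28 = 4 h 40 min; less 60 min break → 3 h 40 min
Sat: 06:06–14:31 = 8 h 25 min; less 30 min break → 7 h 55 min
Sun: 08:38–17:26 = 8 h 48 min
Total: 4 h 57 min + 9 h 36 min + 3 h 40 min + 7 h 55 min + 8 h 48 min = 34 h 56 min.

34 h 56 min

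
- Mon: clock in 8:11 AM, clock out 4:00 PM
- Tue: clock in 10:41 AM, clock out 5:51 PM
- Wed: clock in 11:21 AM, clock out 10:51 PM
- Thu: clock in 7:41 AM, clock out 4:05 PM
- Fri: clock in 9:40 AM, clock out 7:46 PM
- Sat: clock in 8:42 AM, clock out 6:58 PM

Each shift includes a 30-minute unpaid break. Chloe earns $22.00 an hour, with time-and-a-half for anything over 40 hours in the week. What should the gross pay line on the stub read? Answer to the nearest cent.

$1284.25

Mon: 8:11 AM–4:00 PM = 7 h 49 min; less 30 min break → 7 h 19 min
Tue: 10:41 AM–5:51 PM = 7 h 10 min; less 30 min break → 6 h 40 min
Wed: 11:21 AM–10:51 PM = 11 h 30 min; less 30 min break → 11 h 0 min
Thu: 7:41 AM–4:05 PM = 8 h 24 min; less 30 min break → 7 h 54 min
Fri: 9:40 AM–7:46 PM = 10 h 6 min; less 30 min break → 9 h 36 min
Sat: 8:42 AM–6:58 PM = 10 h 16 min; less 30 min break → 9 h 46 min
Total worked: 52 h 15 min = 3135 min.
Regular 40 h 0 min = 2400 min at $22.00/h; overtime 12 h 15 min = 735 min at $33.00/h.
Pay = (2400 × $22.00 + 735 × $33.00) ÷ 60 = $1284.25.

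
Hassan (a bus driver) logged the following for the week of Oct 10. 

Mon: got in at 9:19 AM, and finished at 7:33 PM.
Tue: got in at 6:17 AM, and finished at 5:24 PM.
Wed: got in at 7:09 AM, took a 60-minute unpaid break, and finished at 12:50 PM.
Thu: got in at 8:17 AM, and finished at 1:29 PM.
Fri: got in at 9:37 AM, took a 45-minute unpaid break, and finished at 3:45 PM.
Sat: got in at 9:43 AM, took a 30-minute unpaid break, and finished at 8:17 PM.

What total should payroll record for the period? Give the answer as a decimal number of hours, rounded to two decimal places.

Mon: 9:19 AM–7:33 PM = 10 h 14 min
Tue: 6:17 AM–5:24 PM = 11 h 7 min
Wed: 7:09 AM–12:50 PM = 5 h 41 min; less 60 min break → 4 h 41 min
Thu: 8:17 AM–1:29 PM = 5 h 12 min
Fri: 9:37 AM–3:45 PM = 6 h 8 min; less 45 min break → 5 h 23 min
Sat: 9:43 AM–8:17 PM = 10 h 34 min; less 30 min break → 10 h 4 min
Total: 10 h 14 min + 11 h 7 min + 4 h 41 min + 5 h 12 min + 5 h 23 min + 10 h 4 min = 46 h 41 min.

46.68 hours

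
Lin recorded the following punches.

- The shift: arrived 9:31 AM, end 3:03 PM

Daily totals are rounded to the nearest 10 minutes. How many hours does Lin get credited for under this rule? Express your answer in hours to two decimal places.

5.50 hours

The shift: 9:31 AM–3:03 PM = 5 h 32 min → rounds to 5 h 30 min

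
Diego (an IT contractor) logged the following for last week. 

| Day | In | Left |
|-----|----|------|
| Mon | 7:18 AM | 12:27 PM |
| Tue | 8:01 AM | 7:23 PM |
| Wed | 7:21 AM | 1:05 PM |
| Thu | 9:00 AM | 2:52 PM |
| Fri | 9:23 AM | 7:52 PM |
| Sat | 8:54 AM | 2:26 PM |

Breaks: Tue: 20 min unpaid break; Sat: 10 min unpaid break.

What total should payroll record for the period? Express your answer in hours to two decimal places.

43.63 hours

Mon: 7:18 AM–12:27 PM = 5 h 9 min
Tue: 8:01 AM–7:23 PM = 11 h 22 min; less 20 min break → 11 h 2 min
Wed: 7:21 AM–1:05 PM = 5 h 44 min
Thu: 9:00 AM–2:52 PM = 5 h 52 min
Fri: 9:23 AM–7:52 PM = 10 h 29 min
Sat: 8:54 AM–2:26 PM = 5 h 32 min; less 10 min break → 5 h 22 min
Total: 5 h 9 min + 11 h 2 min + 5 h 44 min + 5 h 52 min + 10 h 29 min + 5 h 22 min = 43 h 38 min.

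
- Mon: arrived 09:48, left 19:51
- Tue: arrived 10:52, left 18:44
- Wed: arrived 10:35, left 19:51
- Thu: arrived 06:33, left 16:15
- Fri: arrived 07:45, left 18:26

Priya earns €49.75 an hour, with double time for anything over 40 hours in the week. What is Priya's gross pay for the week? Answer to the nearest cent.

Mon: 09:48–19:51 = 10 h 3 min
Tue: 10:52–18:44 = 7 h 52 min
Wed: 10:35–19:51 = 9 h 16 min
Thu: 06:33–16:15 = 9 h 42 min
Fri: 07:45–18:26 = 10 h 41 min
Total worked: 47 h 34 min = 2854 min.
Regular 40 h 0 min = 2400 min at €49.75/h; overtime 7 h 34 min = 454 min at €99.50/h.
Pay = (2400 × €49.75 + 454 × €99.50) ÷ 60 = €2742.88.

€2742.88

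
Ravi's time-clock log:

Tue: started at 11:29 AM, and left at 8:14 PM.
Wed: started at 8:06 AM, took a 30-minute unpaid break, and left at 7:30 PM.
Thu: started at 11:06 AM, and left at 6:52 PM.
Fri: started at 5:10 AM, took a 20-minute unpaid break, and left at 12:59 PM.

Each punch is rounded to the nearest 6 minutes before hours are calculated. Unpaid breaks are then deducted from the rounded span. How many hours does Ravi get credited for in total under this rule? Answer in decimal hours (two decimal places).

34.87 hours

Tue: in 11:29 AM→11:30 AM, out 8:14 PM→8:12 PM; 8 h 42 min
Wed: in 8:06 AM→8:06 AM, out 7:30 PM→7:30 PM; 11 h 24 min − 30 min = 10 h 54 min
Thu: in 11:06 AM→11:06 AM, out 6:52 PM→6:54 PM; 7 h 48 min
Fri: in 5:10 AM→5:12 AM, out 12:59 PM→1:00 PM; 7 h 48 min − 20 min = 7 h 28 min
Total credited: 34 h 52 min.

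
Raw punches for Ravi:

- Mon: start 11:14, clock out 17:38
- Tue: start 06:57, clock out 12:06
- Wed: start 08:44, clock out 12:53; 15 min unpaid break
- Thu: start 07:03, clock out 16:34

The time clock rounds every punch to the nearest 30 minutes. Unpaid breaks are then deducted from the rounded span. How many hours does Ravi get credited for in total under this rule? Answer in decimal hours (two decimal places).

Mon: in 11:14→11:00, out 17:38→17:30; 6 h 30 min
Tue: in 06:57→07:00, out 12:06→12:00; 5 h 0 min
Wed: in 08:44→08:30, out 12:53→13:00; 4 h 30 min − 15 min = 4 h 15 min
Thu: in 07:03→07:00, out 16:34→16:30; 9 h 30 min
Total credited: 25 h 15 min.

25.25 hours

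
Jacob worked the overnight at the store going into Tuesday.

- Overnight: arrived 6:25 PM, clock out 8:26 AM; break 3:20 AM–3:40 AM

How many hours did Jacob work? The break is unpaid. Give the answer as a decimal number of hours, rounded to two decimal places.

Overnight: 6:25 PM → midnight = 5 h 35 min; midnight → 8:26 AM = 8 h 26 min; span 14 h 1 min; less 20 min break → 13 h 41 min

13.68 hours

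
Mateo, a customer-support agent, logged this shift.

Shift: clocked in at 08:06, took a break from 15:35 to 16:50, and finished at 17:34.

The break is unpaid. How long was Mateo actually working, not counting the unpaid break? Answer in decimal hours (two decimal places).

8.22 hours

Shift: 08:06–17:34 = 9 h 28 min; less 75 min break → 8 h 13 min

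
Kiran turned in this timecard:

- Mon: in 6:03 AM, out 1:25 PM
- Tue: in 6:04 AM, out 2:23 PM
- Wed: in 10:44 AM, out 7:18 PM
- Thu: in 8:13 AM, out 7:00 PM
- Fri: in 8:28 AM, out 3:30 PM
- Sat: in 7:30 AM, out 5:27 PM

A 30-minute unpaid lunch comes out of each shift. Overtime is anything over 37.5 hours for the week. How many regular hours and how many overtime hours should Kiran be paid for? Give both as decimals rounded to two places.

Regular 37.50 hours, overtime 11.52 hours

Mon: 6:03 AM–1:25 PM = 7 h 22 min; less 30 min break → 6 h 52 min
Tue: 6:04 AM–2:23 PM = 8 h 19 min; less 30 min break → 7 h 49 min
Wed: 10:44 AM–7:18 PM = 8 h 34 min; less 30 min break → 8 h 4 min
Thu: 8:13 AM–7:00 PM = 10 h 47 min; less 30 min break → 10 h 17 min
Fri: 8:28 AM–3:30 PM = 7 h 2 min; less 30 min break → 6 h 32 min
Sat: 7:30 AM–5:27 PM = 9 h 57 min; less 30 min break → 9 h 27 min
Total worked: 49 h 1 min = 49.02 h.
Threshold 37.5 h → overtime 11 h 31 min, regular 37 h 30 min.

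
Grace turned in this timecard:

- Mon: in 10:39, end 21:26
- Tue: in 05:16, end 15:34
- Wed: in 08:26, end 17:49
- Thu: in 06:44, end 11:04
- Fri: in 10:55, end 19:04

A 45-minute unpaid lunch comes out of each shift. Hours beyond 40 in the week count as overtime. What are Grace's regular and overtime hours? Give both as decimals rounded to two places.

Regular 39.20 hours, overtime 0.00 hours

Mon: 10:39–21:26 = 10 h 47 min; less 45 min break → 10 h 2 min
Tue: 05:16–15:34 = 10 h 18 min; less 45 min break → 9 h 33 min
Wed: 08:26–17:49 = 9 h 23 min; less 45 min break → 8 h 38 min
Thu: 06:44–11:04 = 4 h 20 min; less 45 min break → 3 h 35 min
Fri: 10:55–19:04 = 8 h 9 min; less 45 min break → 7 h 24 min
Total worked: 39 h 12 min = 39.20 h.
Threshold 40 h → overtime 0 h 0 min, regular 39 h 12 min.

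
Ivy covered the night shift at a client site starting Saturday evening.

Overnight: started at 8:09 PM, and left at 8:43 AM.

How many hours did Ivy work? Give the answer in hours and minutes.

12 h 34 min

Overnight: 8:09 PM → midnight = 3 h 51 min; midnight → 8:43 AM = 8 h 43 min; span 12 h 34 min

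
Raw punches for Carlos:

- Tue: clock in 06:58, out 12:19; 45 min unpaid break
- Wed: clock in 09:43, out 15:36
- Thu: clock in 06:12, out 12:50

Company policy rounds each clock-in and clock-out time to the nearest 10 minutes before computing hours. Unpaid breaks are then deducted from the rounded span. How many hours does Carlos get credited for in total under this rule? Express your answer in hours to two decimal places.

17.25 hours

Tue: in 06:58→07:00, out 12:19→12:20; 5 h 20 min − 45 min = 4 h 35 min
Wed: in 09:43→09:40, out 15:36→15:40; 6 h 0 min
Thu: in 06:12→06:10, out 12:50→12:50; 6 h 40 min
Total credited: 17 h 15 min.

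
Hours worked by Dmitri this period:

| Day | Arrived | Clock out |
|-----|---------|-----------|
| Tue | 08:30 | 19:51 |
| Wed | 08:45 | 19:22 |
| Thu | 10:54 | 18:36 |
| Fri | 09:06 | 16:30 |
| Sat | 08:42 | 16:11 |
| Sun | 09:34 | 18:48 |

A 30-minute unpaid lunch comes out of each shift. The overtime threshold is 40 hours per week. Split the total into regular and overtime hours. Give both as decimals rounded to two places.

Tue: 08:30–19:51 = 11 h 21 min; less 30 min break → 10 h 51 min
Wed: 08:45–19:22 = 10 h 37 min; less 30 min break → 10 h 7 min
Thu: 10:54–18:36 = 7 h 42 min; less 30 min break → 7 h 12 min
Fri: 09:06–16:30 = 7 h 24 min; less 30 min break → 6 h 54 min
Sat: 08:42–16:11 = 7 h 29 min; less 30 min break → 6 h 59 min
Sun: 09:34–18:48 = 9 h 14 min; less 30 min break → 8 h 44 min
Total worked: 50 h 47 min = 50.78 h.
Threshold 40 h → overtime 10 h 47 min, regular 40 h 0 min.

Regular 40.00 hours, overtime 10.78 hours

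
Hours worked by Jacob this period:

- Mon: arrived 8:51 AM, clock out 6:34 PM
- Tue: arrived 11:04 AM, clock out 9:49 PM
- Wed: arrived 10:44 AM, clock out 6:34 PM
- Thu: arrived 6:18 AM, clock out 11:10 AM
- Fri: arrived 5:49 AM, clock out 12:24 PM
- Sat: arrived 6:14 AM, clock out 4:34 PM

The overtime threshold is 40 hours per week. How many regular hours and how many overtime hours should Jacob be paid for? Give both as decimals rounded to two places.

Mon: 8:51 AM–6:34 PM = 9 h 43 min
Tue: 11:04 AM–9:49 PM = 10 h 45 min
Wed: 10:44 AM–6:34 PM = 7 h 50 min
Thu: 6:18 AM–11:10 AM = 4 h 52 min
Fri: 5:49 AM–12:24 PM = 6 h 35 min
Sat: 6:14 AM–4:34 PM = 10 h 20 min
Total worked: 50 h 5 min = 50.08 h.
Threshold 40 h → overtime 10 h 5 min, regular 40 h 0 min.

Regular 40.00 hours, overtime 10.08 hours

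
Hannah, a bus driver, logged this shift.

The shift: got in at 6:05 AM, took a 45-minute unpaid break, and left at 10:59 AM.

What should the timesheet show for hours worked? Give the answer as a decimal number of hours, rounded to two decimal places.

4.15 hours

The shift: 6:05 AM–10:59 AM = 4 h 54 min; less 45 min break → 4 h 9 min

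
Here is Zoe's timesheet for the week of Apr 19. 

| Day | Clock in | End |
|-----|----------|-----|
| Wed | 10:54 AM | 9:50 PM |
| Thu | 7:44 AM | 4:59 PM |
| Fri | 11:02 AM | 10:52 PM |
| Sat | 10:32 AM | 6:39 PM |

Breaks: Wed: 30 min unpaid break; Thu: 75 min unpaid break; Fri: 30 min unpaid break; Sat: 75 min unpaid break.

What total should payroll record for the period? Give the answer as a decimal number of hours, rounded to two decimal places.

Wed: 10:54 AM–9:50 PM = 10 h 56 min; less 30 min break → 10 h 26 min
Thu: 7:44 AM–4:59 PM = 9 h 15 min; less 75 min break → 8 h 0 min
Fri: 11:02 AM–10:52 PM = 11 h 50 min; less 30 min break → 11 h 20 min
Sat: 10:32 AM–6:39 PM = 8 h 7 min; less 75 min break → 6 h 52 min
Total: 10 h 26 min + 8 h 0 min + 11 h 20 min + 6 h 52 min = 36 h 38 min.

36.63 hours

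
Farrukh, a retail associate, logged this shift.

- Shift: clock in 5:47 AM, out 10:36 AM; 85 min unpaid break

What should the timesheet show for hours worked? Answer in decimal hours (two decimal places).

3.40 hours

Shift: 5:47 AM–10:36 AM = 4 h 49 min; less 85 min break → 3 h 24 min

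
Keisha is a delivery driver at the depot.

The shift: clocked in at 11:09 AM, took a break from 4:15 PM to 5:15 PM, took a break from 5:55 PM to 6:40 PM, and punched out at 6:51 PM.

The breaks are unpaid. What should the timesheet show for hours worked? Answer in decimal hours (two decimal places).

The shift: 11:09 AM–6:51 PM = 7 h 42 min; less 105 min break → 5 h 57 min

5.95 hours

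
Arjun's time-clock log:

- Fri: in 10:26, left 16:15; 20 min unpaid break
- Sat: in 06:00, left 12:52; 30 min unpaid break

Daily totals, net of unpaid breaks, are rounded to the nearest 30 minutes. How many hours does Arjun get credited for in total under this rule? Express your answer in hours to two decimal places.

12.00 hours

Fri: 10:26–16:15 = 5 h 49 min − 20 min = 5 h 29 min → rounds to 5 h 30 min
Sat: 06:00–12:52 = 6 h 52 min − 30 min = 6 h 22 min → rounds to 6 h 30 min
Total credited: 12 h 0 min.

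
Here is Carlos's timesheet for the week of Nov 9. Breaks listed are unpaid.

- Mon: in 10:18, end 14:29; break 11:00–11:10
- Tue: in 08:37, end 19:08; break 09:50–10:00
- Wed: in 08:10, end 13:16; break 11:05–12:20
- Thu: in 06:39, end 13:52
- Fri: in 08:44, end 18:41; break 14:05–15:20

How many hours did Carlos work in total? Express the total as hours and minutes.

34 h 8 min

Mon: 10:18–14:29 = 4 h 11 min; less 10 min break → 4 h 1 min
Tue: 08:37–19:08 = 10 h 31 min; less 10 min break → 10 h 21 min
Wed: 08:10–13:16 = 5 h 6 min; less 75 min break → 3 h 51 min
Thu: 06:39–13:52 = 7 h 13 min
Fri: 08:44–18:41 = 9 h 57 min; less 75 min break → 8 h 42 min
Total: 4 h 1 min + 10 h 21 min + 3 h 51 min + 7 h 13 min + 8 h 42 min = 34 h 8 min.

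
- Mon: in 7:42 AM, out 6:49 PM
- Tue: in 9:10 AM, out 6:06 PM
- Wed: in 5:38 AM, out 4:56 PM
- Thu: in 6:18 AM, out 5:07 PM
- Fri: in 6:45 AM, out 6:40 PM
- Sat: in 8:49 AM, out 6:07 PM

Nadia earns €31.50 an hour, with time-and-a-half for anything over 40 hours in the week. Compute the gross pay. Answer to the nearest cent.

Mon: 7:42 AM–6:49 PM = 11 h 7 min
Tue: 9:10 AM–6:06 PM = 8 h 56 min
Wed: 5:38 AM–4:56 PM = 11 h 18 min
Thu: 6:18 AM–5:07 PM = 10 h 49 min
Fri: 6:45 AM–6:40 PM = 11 h 55 min
Sat: 8:49 AM–6:07 PM = 9 h 18 min
Total worked: 63 h 23 min = 3803 min.
Regular 40 h 0 min = 2400 min at €31.50/h; overtime 23 h 23 min = 1403 min at €47.25/h.
Pay = (2400 × €31.50 + 1403 × €47.25) ÷ 60 = €2364.86.

€2364.86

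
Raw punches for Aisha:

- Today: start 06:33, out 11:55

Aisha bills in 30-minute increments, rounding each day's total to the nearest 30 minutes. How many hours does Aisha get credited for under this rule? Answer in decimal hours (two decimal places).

Today: 06:33–11:55 = 5 h 22 min → rounds to 5 h 30 min

5.50 hours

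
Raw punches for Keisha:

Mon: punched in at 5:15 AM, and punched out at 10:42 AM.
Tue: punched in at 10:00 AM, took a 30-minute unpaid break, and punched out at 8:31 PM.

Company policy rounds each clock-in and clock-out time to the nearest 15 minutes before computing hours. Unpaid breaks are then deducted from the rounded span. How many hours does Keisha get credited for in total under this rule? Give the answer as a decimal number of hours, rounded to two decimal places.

Mon: in 5:15 AM→5:15 AM, out 10:42 AM→10:45 AM; 5 h 30 min
Tue: in 10:00 AM→10:00 AM, out 8:31 PM→8:30 PM; 10 h 30 min − 30 min = 10 h 0 min
Total credited: 15 h 30 min.

15.50 hours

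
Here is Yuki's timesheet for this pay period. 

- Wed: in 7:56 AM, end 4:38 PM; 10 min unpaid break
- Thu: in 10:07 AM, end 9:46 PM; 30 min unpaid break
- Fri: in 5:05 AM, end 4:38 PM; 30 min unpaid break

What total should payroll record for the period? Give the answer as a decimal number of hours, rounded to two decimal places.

Wed: 7:56 AM–4:38 PM = 8 h 42 min; less 10 min break → 8 h 32 min
Thu: 10:07 AM–9:46 PM = 11 h 39 min; less 30 min break → 11 h 9 min
Fri: 5:05 AM–4:38 PM = 11 h 33 min; less 30 min break → 11 h 3 min
Total: 8 h 32 min + 11 h 9 min + 11 h 3 min = 30 h 44 min.

30.73 hours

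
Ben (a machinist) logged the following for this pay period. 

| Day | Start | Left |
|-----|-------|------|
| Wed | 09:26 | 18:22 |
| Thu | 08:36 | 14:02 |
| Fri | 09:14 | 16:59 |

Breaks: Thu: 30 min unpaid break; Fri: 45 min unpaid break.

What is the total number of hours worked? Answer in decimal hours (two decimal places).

Wed: 09:26–18:22 = 8 h 56 min
Thu: 08:36–14:02 = 5 h 26 min; less 30 min break → 4 h 56 min
Fri: 09:14–16:59 = 7 h 45 min; less 45 min break → 7 h 0 min
Total: 8 h 56 min + 4 h 56 min + 7 h 0 min = 20 h 52 min.

20.87 hours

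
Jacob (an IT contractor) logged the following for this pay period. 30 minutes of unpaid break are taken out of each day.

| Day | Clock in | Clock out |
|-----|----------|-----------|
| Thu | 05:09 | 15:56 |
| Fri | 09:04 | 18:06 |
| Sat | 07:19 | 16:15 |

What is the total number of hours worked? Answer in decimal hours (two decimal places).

27.25 hours

Thu: 05:09–15:56 = 10 h 47 min; less 30 min break → 10 h 17 min
Fri: 09:04–18:06 = 9 h 2 min; less 30 min break → 8 h 32 min
Sat: 07:19–16:15 = 8 h 56 min; less 30 min break → 8 h 26 min
Total: 10 h 17 min + 8 h 32 min + 8 h 26 min = 27 h 15 min.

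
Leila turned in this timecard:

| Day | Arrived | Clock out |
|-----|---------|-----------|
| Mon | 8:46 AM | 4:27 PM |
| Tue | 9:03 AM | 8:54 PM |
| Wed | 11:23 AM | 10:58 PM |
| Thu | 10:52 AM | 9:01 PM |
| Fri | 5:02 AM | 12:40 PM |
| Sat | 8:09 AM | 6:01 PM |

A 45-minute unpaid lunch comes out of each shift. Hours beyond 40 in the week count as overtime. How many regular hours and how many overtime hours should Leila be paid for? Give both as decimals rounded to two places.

Mon: 8:46 AM–4:27 PM = 7 h 41 min; less 45 min break → 6 h 56 min
Tue: 9:03 AM–8:54 PM = 11 h 51 min; less 45 min break → 11 h 6 min
Wed: 11:23 AM–10:58 PM = 11 h 35 min; less 45 min break → 10 h 50 min
Thu: 10:52 AM–9:01 PM = 10 h 9 min; less 45 min break → 9 h 24 min
Fri: 5:02 AM–12:40 PM = 7 h 38 min; less 45 min break → 6 h 53 min
Sat: 8:09 AM–6:01 PM = 9 h 52 min; less 45 min break → 9 h 7 min
Total worked: 54 h 16 min = 54.27 h.
Threshold 40 h → overtime 14 h 16 min, regular 40 h 0 min.

Regular 40.00 hours, overtime 14.27 hours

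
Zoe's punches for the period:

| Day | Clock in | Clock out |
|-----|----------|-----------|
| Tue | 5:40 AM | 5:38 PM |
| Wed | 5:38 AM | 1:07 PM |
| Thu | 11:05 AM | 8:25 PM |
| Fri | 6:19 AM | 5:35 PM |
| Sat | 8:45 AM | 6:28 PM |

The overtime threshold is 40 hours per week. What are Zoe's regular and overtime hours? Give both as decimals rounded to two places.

Regular 40.00 hours, overtime 9.77 hours

Tue: 5:40 AM–5:38 PM = 11 h 58 min
Wed: 5:38 AM–1:07 PM = 7 h 29 min
Thu: 11:05 AM–8:25 PM = 9 h 20 min
Fri: 6:19 AM–5:35 PM = 11 h 16 min
Sat: 8:45 AM–6:28 PM = 9 h 43 min
Total worked: 49 h 46 min = 49.77 h.
Threshold 40 h → overtime 9 h 46 min, regular 40 h 0 min.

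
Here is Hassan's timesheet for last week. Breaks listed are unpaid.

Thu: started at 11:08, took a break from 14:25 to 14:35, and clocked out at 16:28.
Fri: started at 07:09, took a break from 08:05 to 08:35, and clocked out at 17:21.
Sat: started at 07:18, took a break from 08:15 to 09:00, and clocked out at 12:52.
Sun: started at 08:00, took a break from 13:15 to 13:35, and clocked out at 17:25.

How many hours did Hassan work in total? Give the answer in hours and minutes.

28 h 46 min

Thu: 11:08–16:28 = 5 h 20 min; less 10 min break → 5 h 10 min
Fri: 07:09–17:21 = 10 h 12 min; less 30 min break → 9 h 42 min
Sat: 07:18–12:52 = 5 h 34 min; less 45 min break → 4 h 49 min
Sun: 08:00–17:25 = 9 h 25 min; less 20 min break → 9 h 5 min
Total: 5 h 10 min + 9 h 42 min + 4 h 49 min + 9 h 5 min = 28 h 46 min.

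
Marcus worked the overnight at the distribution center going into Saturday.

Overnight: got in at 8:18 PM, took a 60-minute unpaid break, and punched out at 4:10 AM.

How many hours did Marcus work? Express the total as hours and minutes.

6 h 52 min

Overnight: 8:18 PM → midnight = 3 h 42 min; midnight → 4:10 AM = 4 h 10 min; span 7 h 52 min; less 60 min break → 6 h 52 min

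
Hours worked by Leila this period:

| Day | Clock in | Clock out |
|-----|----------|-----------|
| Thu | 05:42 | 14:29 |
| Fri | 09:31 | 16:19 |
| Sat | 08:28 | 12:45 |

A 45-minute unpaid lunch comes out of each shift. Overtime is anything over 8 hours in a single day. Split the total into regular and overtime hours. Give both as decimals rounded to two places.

Thu: 05:42–14:29 = 8 h 47 min; less 45 min break → 8 h 2 min
Fri: 09:31–16:19 = 6 h 48 min; less 45 min break → 6 h 3 min
Sat: 08:28–12:45 = 4 h 17 min; less 45 min break → 3 h 32 min
Thu reg 8 h 0 min / OT 0 h 2 min; Fri reg 6 h 3 min / OT 0 h 0 min; Sat reg 3 h 32 min / OT 0 h 0 min.
Totals: regular 17 h 35 min, overtime 0 h 2 min.

Regular 17.58 hours, overtime 0.03 hours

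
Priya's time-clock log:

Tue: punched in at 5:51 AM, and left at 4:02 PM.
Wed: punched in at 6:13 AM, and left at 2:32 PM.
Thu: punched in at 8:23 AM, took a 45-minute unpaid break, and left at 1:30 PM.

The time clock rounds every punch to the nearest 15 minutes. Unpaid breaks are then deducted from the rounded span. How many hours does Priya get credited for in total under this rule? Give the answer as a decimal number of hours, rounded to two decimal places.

22.75 hours

Tue: in 5:51 AM→5:45 AM, out 4:02 PM→4:00 PM; 10 h 15 min
Wed: in 6:13 AM→6:15 AM, out 2:32 PM→2:30 PM; 8 h 15 min
Thu: in 8:23 AM→8:30 AM, out 1:30 PM→1:30 PM; 5 h 0 min − 45 min = 4 h 15 min
Total credited: 22 h 45 min.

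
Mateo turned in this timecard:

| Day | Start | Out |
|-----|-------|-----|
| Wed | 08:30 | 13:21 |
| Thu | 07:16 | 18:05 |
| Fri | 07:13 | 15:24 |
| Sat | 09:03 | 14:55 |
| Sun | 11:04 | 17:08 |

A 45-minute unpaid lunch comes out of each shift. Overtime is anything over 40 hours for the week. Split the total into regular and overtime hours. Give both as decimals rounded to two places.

Wed: 08:30–13:21 = 4 h 51 min; less 45 min break → 4 h 6 min
Thu: 07:16–18:05 = 10 h 49 min; less 45 min break → 10 h 4 min
Fri: 07:13–15:24 = 8 h 11 min; less 45 min break → 7 h 26 min
Sat: 09:03–14:55 = 5 h 52 min; less 45 min break → 5 h 7 min
Sun: 11:04–17:08 = 6 h 4 min; less 45 min break → 5 h 19 min
Total worked: 32 h 2 min = 32.03 h.
Threshold 40 h → overtime 0 h 0 min, regular 32 h 2 min.

Regular 32.03 hours, overtime 0.00 hours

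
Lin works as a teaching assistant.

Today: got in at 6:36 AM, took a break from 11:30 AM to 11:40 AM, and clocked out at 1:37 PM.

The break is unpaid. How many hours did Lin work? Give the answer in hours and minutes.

Today: 6:36 AM–1:37 PM = 7 h 1 min; less 10 min break → 6 h 51 min

6 h 51 min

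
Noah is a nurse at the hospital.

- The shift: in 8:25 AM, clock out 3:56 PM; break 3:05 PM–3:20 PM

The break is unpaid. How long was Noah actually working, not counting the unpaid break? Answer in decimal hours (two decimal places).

7.27 hours

The shift: 8:25 AM–3:56 PM = 7 h 31 min; less 15 min break → 7 h 16 min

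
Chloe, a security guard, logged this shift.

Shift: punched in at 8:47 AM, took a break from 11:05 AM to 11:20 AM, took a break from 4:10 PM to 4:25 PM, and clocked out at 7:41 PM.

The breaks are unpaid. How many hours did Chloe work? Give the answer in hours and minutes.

10 h 24 min

Shift: 8:47 AM–7:41 PM = 10 h 54 min; less 30 min break → 10 h 24 min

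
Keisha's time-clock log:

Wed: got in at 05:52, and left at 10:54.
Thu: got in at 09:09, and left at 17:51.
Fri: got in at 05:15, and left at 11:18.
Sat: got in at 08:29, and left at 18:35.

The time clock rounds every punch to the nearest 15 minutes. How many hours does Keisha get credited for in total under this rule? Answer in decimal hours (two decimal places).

29.75 hours

Wed: in 05:52→05:45, out 10:54→11:00; 5 h 15 min
Thu: in 09:09→09:15, out 17:51→17:45; 8 h 30 min
Fri: in 05:15→05:15, out 11:18→11:15; 6 h 0 min
Sat: in 08:29→08:30, out 18:35→18:30; 10 h 0 min
Total credited: 29 h 45 min.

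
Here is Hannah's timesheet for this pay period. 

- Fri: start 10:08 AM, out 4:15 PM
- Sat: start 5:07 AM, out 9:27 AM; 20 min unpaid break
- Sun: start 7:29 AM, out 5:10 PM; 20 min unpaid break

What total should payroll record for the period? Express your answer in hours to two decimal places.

19.47 hours

Fri: 10:08 AM–4:15 PM = 6 h 7 min
Sat: 5:07 AM–9:27 AM = 4 h 20 min; less 20 min break → 4 h 0 min
Sun: 7:29 AM–5:10 PM = 9 h 41 min; less 20 min break → 9 h 21 min
Total: 6 h 7 min + 4 h 0 min + 9 h 21 min = 19 h 28 min.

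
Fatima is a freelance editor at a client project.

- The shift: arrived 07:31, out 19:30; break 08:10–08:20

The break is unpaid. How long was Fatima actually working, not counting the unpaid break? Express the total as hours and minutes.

11 h 49 min

The shift: 07:31–19:30 = 11 h 59 min; less 10 min break → 11 h 49 min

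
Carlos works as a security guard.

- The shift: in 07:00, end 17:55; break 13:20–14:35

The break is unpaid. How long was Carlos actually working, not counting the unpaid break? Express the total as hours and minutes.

The shift: 07:00–17:55 = 10 h 55 min; less 75 min break → 9 h 40 min

9 h 40 min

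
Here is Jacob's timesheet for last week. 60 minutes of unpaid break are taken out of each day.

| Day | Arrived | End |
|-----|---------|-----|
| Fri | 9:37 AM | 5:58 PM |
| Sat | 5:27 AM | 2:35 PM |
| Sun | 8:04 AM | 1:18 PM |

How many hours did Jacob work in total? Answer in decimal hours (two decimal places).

19.72 hours

Fri: 9:37 AM–5:58 PM = 8 h 21 min; less 60 min break → 7 h 21 min
Sat: 5:27 AM–2:35 PM = 9 h 8 min; less 60 min break → 8 h 8 min
Sun: 8:04 AM–1:18 PM = 5 h 14 min; less 60 min break → 4 h 14 min
Total: 7 h 21 min + 8 h 8 min + 4 h 14 min = 19 h 43 min.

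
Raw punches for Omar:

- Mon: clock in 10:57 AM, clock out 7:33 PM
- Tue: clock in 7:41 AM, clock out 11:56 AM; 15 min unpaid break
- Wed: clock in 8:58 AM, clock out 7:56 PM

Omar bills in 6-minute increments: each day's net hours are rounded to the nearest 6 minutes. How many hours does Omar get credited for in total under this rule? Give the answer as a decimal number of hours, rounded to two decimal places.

Mon: 10:57 AM–7:33 PM = 8 h 36 min → rounds to 8 h 36 min
Tue: 7:41 AM–11:56 AM = 4 h 15 min − 15 min = 4 h 0 min → rounds to 4 h 0 min
Wed: 8:58 AM–7:56 PM = 10 h 58 min → rounds to 11 h 0 min
Total credited: 23 h 36 min.

23.60 hours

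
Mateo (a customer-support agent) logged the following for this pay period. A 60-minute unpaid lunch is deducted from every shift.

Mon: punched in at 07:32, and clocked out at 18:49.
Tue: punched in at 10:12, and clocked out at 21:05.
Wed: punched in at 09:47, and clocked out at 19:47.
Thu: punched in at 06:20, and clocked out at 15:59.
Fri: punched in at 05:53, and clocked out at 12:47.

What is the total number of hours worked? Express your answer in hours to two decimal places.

Mon: 07:32–18:49 = 11 h 17 min; less 60 min break → 10 h 17 min
Tue: 10:12–21:05 = 10 h 53 min; less 60 min break → 9 h 53 min
Wed: 09:47–19:47 = 10 h 0 min; less 60 min break → 9 h 0 min
Thu: 06:20–15:59 = 9 h 39 min; less 60 min break → 8 h 39 min
Fri: 05:53–12:47 = 6 h 54 min; less 60 min break → 5 h 54 min
Total: 10 h 17 min + 9 h 53 min + 9 h 0 min + 8 h 39 min + 5 h 54 min = 43 h 43 min.

43.72 hours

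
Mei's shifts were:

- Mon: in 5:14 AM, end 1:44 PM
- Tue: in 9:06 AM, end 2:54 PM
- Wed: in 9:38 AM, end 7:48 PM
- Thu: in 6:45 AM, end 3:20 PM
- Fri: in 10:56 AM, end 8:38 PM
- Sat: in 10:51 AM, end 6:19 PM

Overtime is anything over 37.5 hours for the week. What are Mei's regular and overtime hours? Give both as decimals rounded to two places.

Regular 37.50 hours, overtime 12.72 hours

Mon: 5:14 AM–1:44 PM = 8 h 30 min
Tue: 9:06 AM–2:54 PM = 5 h 48 min
Wed: 9:38 AM–7:48 PM = 10 h 10 min
Thu: 6:45 AM–3:20 PM = 8 h 35 min
Fri: 10:56 AM–8:38 PM = 9 h 42 min
Sat: 10:51 AM–6:19 PM = 7 h 28 min
Total worked: 50 h 13 min = 50.22 h.
Threshold 37.5 h → overtime 12 h 43 min, regular 37 h 30 min.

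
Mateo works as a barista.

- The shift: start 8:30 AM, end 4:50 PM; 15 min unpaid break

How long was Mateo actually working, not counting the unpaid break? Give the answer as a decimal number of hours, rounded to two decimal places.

The shift: 8:30 AM–4:50 PM = 8 h 20 min; less 15 min break → 8 h 5 min

8.08 hours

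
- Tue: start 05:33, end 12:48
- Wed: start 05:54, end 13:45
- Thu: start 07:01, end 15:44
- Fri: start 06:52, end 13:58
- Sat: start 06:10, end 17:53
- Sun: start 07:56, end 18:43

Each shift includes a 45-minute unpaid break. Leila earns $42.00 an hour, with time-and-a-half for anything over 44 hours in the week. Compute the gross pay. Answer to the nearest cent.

Tue: 05:33–12:48 = 7 h 15 min; less 45 min break → 6 h 30 min
Wed: 05:54–13:45 = 7 h 51 min; less 45 min break → 7 h 6 min
Thu: 07:01–15:44 = 8 h 43 min; less 45 min break → 7 h 58 min
Fri: 06:52–13:58 = 7 h 6 min; less 45 min break → 6 h 21 min
Sat: 06:10–17:53 = 11 h 43 min; less 45 min break → 10 h 58 min
Sun: 07:56–18:43 = 10 h 47 min; less 45 min break → 10 h 2 min
Total worked: 48 h 55 min = 2935 min.
Regular 44 h 0 min = 2640 min at $42.00/h; overtime 4 h 55 min = 295 min at $63.00/h.
Pay = (2640 × $42.00 + 295 × $63.00) ÷ 60 = $2157.75.

$2157.75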